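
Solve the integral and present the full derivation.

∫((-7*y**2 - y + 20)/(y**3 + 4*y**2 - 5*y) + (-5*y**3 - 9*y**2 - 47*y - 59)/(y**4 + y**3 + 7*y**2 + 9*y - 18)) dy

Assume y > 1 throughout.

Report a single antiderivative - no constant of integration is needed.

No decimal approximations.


Step 1. Rewrite: now ∫((-7*y**2 - y + 20)/(y**3 + 4*y**2 - 5*y)) dy + ∫((-5*y**3 - 9*y**2 - 47*y - 59)/(y**4 + y**3 + 7*y**2 + 9*y - 18)) dy.
Step 2. Decompose ∫((-5*y**3 - 9*y**2 - 47*y - 59)/(y**4 + y**3 + 7*y**2 + 9*y - 18)) dy by partial fractions, (-5*y**3 - 9*y**2 - 47*y - 59)/(y**4 + y**3 + 7*y**2 + 9*y - 18) = -2/(y**2 + 9) - 1/(y + 2) - 4/(y - 1): now ∫((-7*y**2 - y + 20)/(y**3 + 4*y**2 - 5*y)) dy + ∫(-4/(y - 1)) dy + ∫(-1/(y + 2)) dy + ∫(-2/(y**2 + 9)) dy.
Step 3. Evaluate the standard form [assuming y > -2]: now -log(y + 2) + ∫((-7*y**2 - y + 20)/(y**3 + 4*y**2 - 5*y)) dy + ∫(-4/(y - 1)) dy + ∫(-2/(y**2 + 9)) dy.
Step 4. Evaluate the standard form [assuming y > 1]: now -4*log(y - 1) - log(y + 2) + ∫((-7*y**2 - y + 20)/(y**3 + 4*y**2 - 5*y)) dy + ∫(-2/(y**2 + 9)) dy.
Step 5. Evaluate the standard form: now -4*log(y - 1) - log(y + 2) - 2*atan(y/3)/3 + ∫((-7*y**2 - y + 20)/(y**3 + 4*y**2 - 5*y)) dy.
Step 6. Decompose ∫((-7*y**2 - y + 20)/(y**3 + 4*y**2 - 5*y)) dy by partial fractions, (-7*y**2 - y + 20)/(y**3 + 4*y**2 - 5*y) = -5/(y + 5) + 2/(y - 1) - 4/y: now -4*log(y - 1) - log(y + 2) - 2*atan(y/3)/3 + ∫(-4/y) dy + ∫(2/(y - 1)) dy + ∫(-5/(y + 5)) dy.
Step 7. Evaluate the standard form [assuming y > 1]: now -2*log(y - 1) - log(y + 2) - 2*atan(y/3)/3 + ∫(-4/y) dy + ∫(-5/(y + 5)) dy.
Step 8. Evaluate the standard form [assuming y > -5]: now -2*log(y - 1) - log(y + 2) - 5*log(y + 5) - 2*atan(y/3)/3 + ∫(-4/y) dy.
Step 9. Evaluate the standard form [assuming y > 0]: now -4*log(y) - 2*log(y - 1) - log(y + 2) - 5*log(y + 5) - 2*atan(y/3)/3.
Answer: -4*log(y) - 2*log(y - 1) - log(y + 2) - 5*log(y + 5) - 2*atan(y/3)/3.


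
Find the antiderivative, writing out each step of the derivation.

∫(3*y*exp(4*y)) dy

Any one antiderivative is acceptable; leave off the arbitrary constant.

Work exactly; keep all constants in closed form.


Step 1. Integrate ∫(3*y*exp(4*y)) dy by parts with u = y, dv = (3*exp(4*y)) dy, so v = 3*exp(4*y)/4: now 3*y*exp(4*y)/4 + ∫(-3*exp(4*y)/4) dy.
Step 2. Evaluate the standard form: now 3*y*exp(4*y)/4 - 3*exp(4*y)/16.
Answer: 3*y*exp(4*y)/4 - 3*exp(4*y)/16.


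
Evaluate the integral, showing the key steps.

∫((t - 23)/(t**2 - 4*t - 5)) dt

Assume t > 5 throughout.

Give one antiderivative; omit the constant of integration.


Step 1. Decompose ∫((t - 23)/(t**2 - 4*t - 5)) dt by partial fractions, (t - 23)/(t**2 - 4*t - 5) = 4/(t + 1) - 3/(t - 5): now ∫(-3/(t - 5)) dt + ∫(4/(t + 1)) dt.
Step 2. Evaluate the standard form [assuming t > 5]: now -3*log(t - 5) + ∫(4/(t + 1)) dt.
Step 3. Evaluate the standard form [assuming t > -1]: now -3*log(t - 5) + 4*log(t + 1).
Answer: -3*log(t - 5) + 4*log(t + 1).


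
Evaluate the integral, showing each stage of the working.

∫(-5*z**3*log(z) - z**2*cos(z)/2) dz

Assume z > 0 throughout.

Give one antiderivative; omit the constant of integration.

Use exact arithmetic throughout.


Step 1. Rewrite: now ∫(-z**2*cos(z)/2) dz + ∫(-5*z**3*log(z)) dz.
Step 2. Integrate ∫(-z**2*cos(z)/2) dz by parts with u = z**2, dv = (-cos(z)/2) dz, so v = -sin(z)/2: now -z**2*sin(z)/2 + ∫(z*sin(z)) dz + ∫(-5*z**3*log(z)) dz.
Step 3. Integrate ∫(z*sin(z)) dz by parts with u = z, dv = (sin(z)) dz, so v = -cos(z): now -z**2*sin(z)/2 - z*cos(z) + ∫(-5*z**3*log(z)) dz + ∫(cos(z)) dz.
Step 4. Evaluate the standard form: now -z**2*sin(z)/2 - z*cos(z) + sin(z) + ∫(-5*z**3*log(z)) dz.
Step 5. Integrate ∫(-5*z**3*log(z)) dz by parts with u = log(z), dv = (-5*z**3) dz, so v = -5*z**4/4 [assuming z > 0]: now -5*z**4*log(z)/4 - z**2*sin(z)/2 - z*cos(z) + sin(z) + ∫(5*z**3/4) dz.
Step 6. Evaluate the standard form: now -5*z**4*log(z)/4 + 5*z**4/16 - z**2*sin(z)/2 - z*cos(z) + sin(z).
Answer: -5*z**4*log(z)/4 + 5*z**4/16 - z**2*sin(z)/2 - z*cos(z) + sin(z).


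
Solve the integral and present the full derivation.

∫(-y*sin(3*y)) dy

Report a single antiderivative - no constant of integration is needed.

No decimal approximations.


Step 1. Integrate ∫(-y*sin(3*y)) dy by parts with u = y, dv = (-sin(3*y)) dy, so v = cos(3*y)/3: now y*cos(3*y)/3 + ∫(-cos(3*y)/3) dy.
Step 2. Evaluate the standard form: now y*cos(3*y)/3 - sin(3*y)/9.
Answer: y*cos(3*y)/3 - sin(3*y)/9.


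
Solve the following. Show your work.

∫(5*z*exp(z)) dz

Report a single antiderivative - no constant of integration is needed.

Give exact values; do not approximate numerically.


Step 1. Integrate ∫(5*z*exp(z)) dz by parts with u = z, dv = (5*exp(z)) dz, so v = 5*exp(z): now 5*z*exp(z) + ∫(-5*exp(z)) dz.
Step 2. Evaluate the standard form: now 5*z*exp(z) - 5*exp(z).
Answer: 5*z*exp(z) - 5*exp(z).


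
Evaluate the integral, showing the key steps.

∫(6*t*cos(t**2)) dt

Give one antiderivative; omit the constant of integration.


Step 1. Substitute u = t**2, turning ∫(6*t*cos(t**2)) dt into ∫(3*cos(u)) du: now ∫(3*cos(u)) du.
Step 2. Evaluate the standard form: now 3*sin(u).
Step 3. Substitute back u = t**2: now 3*sin(t**2).
Answer: 3*sin(t**2).


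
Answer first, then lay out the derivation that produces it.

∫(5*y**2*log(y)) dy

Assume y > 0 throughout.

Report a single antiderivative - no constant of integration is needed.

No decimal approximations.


The answer is 5*y**3*log(y)/3 - 5*y**3/9.
Step 1. Integrate ∫(5*y**2*log(y)) dy by parts with u = log(y), dv = (5*y**2) dy, so v = 5*y**3/3 [assuming y > 0]: now 5*y**3*log(y)/3 + ∫(-5*y**2/3) dy.
Step 2. Evaluate the standard form: now 5*y**3*log(y)/3 - 5*y**3/9.
Answer: 5*y**3*log(y)/3 - 5*y**3/9.


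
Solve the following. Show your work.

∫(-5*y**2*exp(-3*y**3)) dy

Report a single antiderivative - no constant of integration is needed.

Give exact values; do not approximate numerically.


Step 1. Substitute u = y**3, turning ∫(-5*y**2*exp(-3*y**3)) dy into ∫(-5*exp(-3*u)/3) du: now ∫(-5*exp(-3*u)/3) du.
Step 2. Evaluate the standard form: now 5*exp(-3*u)/9.
Step 3. Substitute back u = y**3: now 5*exp(-3*y**3)/9.
Answer: 5*exp(-3*y**3)/9.


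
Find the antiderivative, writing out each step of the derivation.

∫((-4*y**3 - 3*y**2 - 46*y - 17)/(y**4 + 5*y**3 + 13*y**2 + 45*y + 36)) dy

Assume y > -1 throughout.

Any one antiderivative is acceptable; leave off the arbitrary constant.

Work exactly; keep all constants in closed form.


Step 1. Decompose ∫((-4*y**3 - 3*y**2 - 46*y - 17)/(y**4 + 5*y**3 + 13*y**2 + 45*y + 36)) dy by partial fractions, (-4*y**3 - 3*y**2 - 46*y - 17)/(y**4 + 5*y**3 + 13*y**2 + 45*y + 36) = -2/(y**2 + 9) - 5/(y + 4) + 1/(y + 1): now ∫(1/(y + 1)) dy + ∫(-5/(y + 4)) dy + ∫(-2/(y**2 + 9)) dy.
Step 2. Evaluate the standard form [assuming y > -4]: now -5*log(y + 4) + ∫(1/(y + 1)) dy + ∫(-2/(y**2 + 9)) dy.
Step 3. Evaluate the standard form [assuming y > -1]: now log(y + 1) - 5*log(y + 4) + ∫(-2/(y**2 + 9)) dy.
Step 4. Evaluate the standard form: now log(y + 1) - 5*log(y + 4) - 2*atan(y/3)/3.
Answer: log(y + 1) - 5*log(y + 4) - 2*atan(y/3)/3.


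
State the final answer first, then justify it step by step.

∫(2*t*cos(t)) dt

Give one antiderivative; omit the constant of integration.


The answer is 2*t*sin(t) + 2*cos(t).
Step 1. Integrate ∫(2*t*cos(t)) dt by parts with u = t, dv = (2*cos(t)) dt, so v = 2*sin(t): now 2*t*sin(t) + ∫(-2*sin(t)) dt.
Step 2. Evaluate the standard form: now 2*t*sin(t) + 2*cos(t).
Answer: 2*t*sin(t) + 2*cos(t).


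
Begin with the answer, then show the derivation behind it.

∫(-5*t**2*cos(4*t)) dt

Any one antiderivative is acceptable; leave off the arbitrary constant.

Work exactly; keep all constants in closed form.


The answer is -5*t**2*sin(4*t)/4 - 5*t*cos(4*t)/8 + 5*sin(4*t)/32.
Step 1. Integrate ∫(-5*t**2*cos(4*t)) dt by parts with u = t**2, dv = (-5*cos(4*t)) dt, so v = -5*sin(4*t)/4: now -5*t**2*sin(4*t)/4 + ∫(5*t*sin(4*t)/2) dt.
Step 2. Integrate ∫(5*t*sin(4*t)/2) dt by parts with u = t, dv = (5*sin(4*t)/2) dt, so v = -5*cos(4*t)/8: now -5*t**2*sin(4*t)/4 - 5*t*cos(4*t)/8 + ∫(5*cos(4*t)/8) dt.
Step 3. Evaluate the standard form: now -5*t**2*sin(4*t)/4 - 5*t*cos(4*t)/8 + 5*sin(4*t)/32.
Answer: -5*t**2*sin(4*t)/4 - 5*t*cos(4*t)/8 + 5*sin(4*t)/32.


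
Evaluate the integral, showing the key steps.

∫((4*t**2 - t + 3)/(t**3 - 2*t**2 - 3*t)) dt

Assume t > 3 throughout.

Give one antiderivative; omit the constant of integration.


Step 1. Decompose ∫((4*t**2 - t + 3)/(t**3 - 2*t**2 - 3*t)) dt by partial fractions, (4*t**2 - t + 3)/(t**3 - 2*t**2 - 3*t) = 2/(t + 1) + 3/(t - 3) - 1/t: now ∫(-1/t) dt + ∫(3/(t - 3)) dt + ∫(2/(t + 1)) dt.
Step 2. Evaluate the standard form [assuming t > 3]: now 3*log(t - 3) + ∫(-1/t) dt + ∫(2/(t + 1)) dt.
Step 3. Evaluate the standard form [assuming t > -1]: now 3*log(t - 3) + 2*log(t + 1) + ∫(-1/t) dt.
Step 4. Evaluate the standard form [assuming t > 0]: now -log(t) + 3*log(t - 3) + 2*log(t + 1).
Answer: -log(t) + 3*log(t - 3) + 2*log(t + 1).


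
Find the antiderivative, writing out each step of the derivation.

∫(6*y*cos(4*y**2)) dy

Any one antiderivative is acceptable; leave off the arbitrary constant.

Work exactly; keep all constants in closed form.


Step 1. Substitute u = y**2, turning ∫(6*y*cos(4*y**2)) dy into ∫(3*cos(4*u)) du: now ∫(3*cos(4*u)) du.
Step 2. Evaluate the standard form: now 3*sin(4*u)/4.
Step 3. Substitute back u = y**2: now 3*sin(4*y**2)/4.
Answer: 3*sin(4*y**2)/4.


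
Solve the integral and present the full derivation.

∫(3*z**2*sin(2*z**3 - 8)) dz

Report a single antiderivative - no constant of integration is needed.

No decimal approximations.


Step 1. Substitute u = z**3 - 4, turning ∫(3*z**2*sin(2*z**3 - 8)) dz into ∫(sin(2*u)) du: now ∫(sin(2*u)) du.
Step 2. Evaluate the standard form: now -cos(2*u)/2.
Step 3. Substitute back u = z**3 - 4: now -cos(2*z**3 - 8)/2.
Answer: -cos(2*z**3 - 8)/2.


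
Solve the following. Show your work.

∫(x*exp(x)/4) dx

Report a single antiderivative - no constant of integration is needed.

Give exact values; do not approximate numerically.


Step 1. Integrate ∫(x*exp(x)/4) dx by parts with u = x, dv = (exp(x)/4) dx, so v = exp(x)/4: now x*exp(x)/4 + ∫(-exp(x)/4) dx.
Step 2. Evaluate the standard form: now x*exp(x)/4 - exp(x)/4.
Answer: x*exp(x)/4 - exp(x)/4.


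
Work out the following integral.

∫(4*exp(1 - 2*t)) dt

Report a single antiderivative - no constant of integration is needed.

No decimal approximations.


Answer: -2*exp(1 - 2*t).


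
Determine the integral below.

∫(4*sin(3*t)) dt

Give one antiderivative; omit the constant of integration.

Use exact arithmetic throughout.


Answer: -4*cos(3*t)/3.


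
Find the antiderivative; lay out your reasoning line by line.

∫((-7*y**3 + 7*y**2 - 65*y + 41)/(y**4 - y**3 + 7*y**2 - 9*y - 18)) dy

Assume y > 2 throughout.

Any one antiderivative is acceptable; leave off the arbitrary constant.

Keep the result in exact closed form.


Step 1. Decompose ∫((-7*y**3 + 7*y**2 - 65*y + 41)/(y**4 - y**3 + 7*y**2 - 9*y - 18)) dy by partial fractions, (-7*y**3 + 7*y**2 - 65*y + 41)/(y**4 - y**3 + 7*y**2 - 9*y - 18) = 2/(y**2 + 9) - 4/(y + 1) - 3/(y - 2): now ∫(-3/(y - 2)) dy + ∫(-4/(y + 1)) dy + ∫(2/(y**2 + 9)) dy.
Step 2. Evaluate the standard form [assuming y > -1]: now -4*log(y + 1) + ∫(-3/(y - 2)) dy + ∫(2/(y**2 + 9)) dy.
Step 3. Evaluate the standard form [assuming y > 2]: now -3*log(y - 2) - 4*log(y + 1) + ∫(2/(y**2 + 9)) dy.
Step 4. Evaluate the standard form: now -3*log(y - 2) - 4*log(y + 1) + 2*atan(y/3)/3.
Answer: -3*log(y - 2) - 4*log(y + 1) + 2*atan(y/3)/3.


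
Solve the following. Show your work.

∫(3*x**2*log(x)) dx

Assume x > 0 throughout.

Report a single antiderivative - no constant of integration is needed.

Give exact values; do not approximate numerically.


Step 1. Integrate ∫(3*x**2*log(x)) dx by parts with u = log(x), dv = (3*x**2) dx, so v = x**3 [assuming x > 0]: now x**3*log(x) + ∫(-x**2) dx.
Step 2. Evaluate the standard form: now x**3*log(x) - x**3/3.
Answer: x**3*log(x) - x**3/3.


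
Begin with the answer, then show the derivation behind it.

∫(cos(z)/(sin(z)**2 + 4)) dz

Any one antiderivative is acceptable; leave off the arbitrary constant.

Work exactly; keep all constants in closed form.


The answer is atan(sin(z)/2)/2.
Step 1. Substitute u = sin(z), turning ∫(cos(z)/(sin(z)**2 + 4)) dz into ∫(1/(u**2 + 4)) du: now ∫(1/(u**2 + 4)) du.
Step 2. Evaluate the standard form: now atan(u/2)/2.
Step 3. Substitute back u = sin(z): now atan(sin(z)/2)/2.
Answer: atan(sin(z)/2)/2.


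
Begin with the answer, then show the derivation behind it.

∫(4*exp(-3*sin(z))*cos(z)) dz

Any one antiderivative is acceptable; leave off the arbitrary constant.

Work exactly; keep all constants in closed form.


The answer is -4*exp(-3*sin(z))/3.
Step 1. Substitute u = sin(z), turning ∫(4*exp(-3*sin(z))*cos(z)) dz into ∫(4*exp(-3*u)) du: now ∫(4*exp(-3*u)) du.
Step 2. Evaluate the standard form: now -4*exp(-3*u)/3.
Step 3. Substitute back u = sin(z): now -4*exp(-3*sin(z))/3.
Answer: -4*exp(-3*sin(z))/3.


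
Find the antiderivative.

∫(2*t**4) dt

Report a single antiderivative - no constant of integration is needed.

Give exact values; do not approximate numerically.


Answer: 2*t**5/5.


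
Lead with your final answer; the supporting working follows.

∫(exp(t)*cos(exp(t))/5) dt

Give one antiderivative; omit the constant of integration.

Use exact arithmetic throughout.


The answer is sin(exp(t))/5.
Step 1. Substitute u = exp(t), turning ∫(exp(t)*cos(exp(t))/5) dt into ∫(cos(u)/5) du: now ∫(cos(u)/5) du.
Step 2. Evaluate the standard form: now sin(u)/5.
Step 3. Substitute back u = exp(t): now sin(exp(t))/5.
Answer: sin(exp(t))/5.


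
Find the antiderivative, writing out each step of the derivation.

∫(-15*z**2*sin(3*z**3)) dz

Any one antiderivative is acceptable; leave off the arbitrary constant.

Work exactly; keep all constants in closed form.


Step 1. Substitute u = z**3, turning ∫(-15*z**2*sin(3*z**3)) dz into ∫(-5*sin(3*u)) du: now ∫(-5*sin(3*u)) du.
Step 2. Evaluate the standard form: now 5*cos(3*u)/3.
Step 3. Substitute back u = z**3: now 5*cos(3*z**3)/3.
Answer: 5*cos(3*z**3)/3.


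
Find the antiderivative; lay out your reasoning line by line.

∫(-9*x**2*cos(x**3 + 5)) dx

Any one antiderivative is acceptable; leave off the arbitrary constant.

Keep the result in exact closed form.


Step 1. Substitute u = x**3 + 5, turning ∫(-9*x**2*cos(x**3 + 5)) dx into ∫(-3*cos(u)) du: now ∫(-3*cos(u)) du.
Step 2. Evaluate the standard form: now -3*sin(u).
Step 3. Substitute back u = x**3 + 5: now -3*sin(x**3 + 5).
Answer: -3*sin(x**3 + 5).


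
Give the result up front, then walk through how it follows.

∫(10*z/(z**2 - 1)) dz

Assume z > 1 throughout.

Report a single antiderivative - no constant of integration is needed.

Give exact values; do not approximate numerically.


The answer is 5*log(z - 1) + 5*log(z + 1).
Step 1. Decompose ∫(10*z/(z**2 - 1)) dz by partial fractions, 10*z/(z**2 - 1) = 5/(z + 1) + 5/(z - 1): now ∫(5/(z - 1)) dz + ∫(5/(z + 1)) dz.
Step 2. Evaluate the standard form [assuming z > -1]: now 5*log(z + 1) + ∫(5/(z - 1)) dz.
Step 3. Evaluate the standard form [assuming z > 1]: now 5*log(z - 1) + 5*log(z + 1).
Answer: 5*log(z - 1) + 5*log(z + 1).


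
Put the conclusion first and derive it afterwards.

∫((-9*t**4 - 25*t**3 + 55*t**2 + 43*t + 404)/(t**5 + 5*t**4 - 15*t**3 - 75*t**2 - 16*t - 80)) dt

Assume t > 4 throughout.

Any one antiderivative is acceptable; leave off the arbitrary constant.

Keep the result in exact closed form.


The answer is -2*log(t - 4) - 3*log(t + 4) - 4*log(t + 5) - 4*atan(t).
Step 1. Decompose ∫((-9*t**4 - 25*t**3 + 55*t**2 + 43*t + 404)/(t**5 + 5*t**4 - 15*t**3 - 75*t**2 - 16*t - 80)) dt by partial fractions, (-9*t**4 - 25*t**3 + 55*t**2 + 43*t + 404)/(t**5 + 5*t**4 - 15*t**3 - 75*t**2 - 16*t - 80) = -4/(t**2 + 1) - 4/(t + 5) - 3/(t + 4) - 2/(t - 4): now ∫(-2/(t - 4)) dt + ∫(-3/(t + 4)) dt + ∫(-4/(t + 5)) dt + ∫(-4/(t**2 + 1)) dt.
Step 2. Evaluate the standard form [assuming t > -5]: now -4*log(t + 5) + ∫(-2/(t - 4)) dt + ∫(-3/(t + 4)) dt + ∫(-4/(t**2 + 1)) dt.
Step 3. Evaluate the standard form [assuming t > 4]: now -2*log(t - 4) - 4*log(t + 5) + ∫(-3/(t + 4)) dt + ∫(-4/(t**2 + 1)) dt.
Step 4. Evaluate the standard form [assuming t > -4]: now -2*log(t - 4) - 3*log(t + 4) - 4*log(t + 5) + ∫(-4/(t**2 + 1)) dt.
Step 5. Evaluate the standard form: now -2*log(t - 4) - 3*log(t + 4) - 4*log(t + 5) - 4*atan(t).
Answer: -2*log(t - 4) - 3*log(t + 4) - 4*log(t + 5) - 4*atan(t).


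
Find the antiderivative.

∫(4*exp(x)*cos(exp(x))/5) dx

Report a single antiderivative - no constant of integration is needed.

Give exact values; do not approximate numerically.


Answer: 4*sin(exp(x))/5.


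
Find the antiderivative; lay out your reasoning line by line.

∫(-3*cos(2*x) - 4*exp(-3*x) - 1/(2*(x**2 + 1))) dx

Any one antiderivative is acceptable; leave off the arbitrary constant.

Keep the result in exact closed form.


Step 1. Rewrite: now ∫(-1/(2*(x**2 + 1))) dx + ∫(-4*exp(-3*x)) dx + ∫(-3*cos(2*x)) dx.
Step 2. Evaluate the standard form: now ∫(-1/(2*(x**2 + 1))) dx + ∫(-3*cos(2*x)) dx + 4*exp(-3*x)/3.
Step 3. Evaluate the standard form: now -3*sin(2*x)/2 + ∫(-1/(2*(x**2 + 1))) dx + 4*exp(-3*x)/3.
Step 4. Evaluate the standard form: now -3*sin(2*x)/2 - atan(x)/2 + 4*exp(-3*x)/3.
Answer: -3*sin(2*x)/2 - atan(x)/2 + 4*exp(-3*x)/3.


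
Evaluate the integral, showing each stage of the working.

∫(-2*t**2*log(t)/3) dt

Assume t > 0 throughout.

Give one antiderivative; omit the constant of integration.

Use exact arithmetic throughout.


Step 1. Integrate ∫(-2*t**2*log(t)/3) dt by parts with u = log(t), dv = (-2*t**2/3) dt, so v = -2*t**3/9 [assuming t > 0]: now -2*t**3*log(t)/9 + ∫(2*t**2/9) dt.
Step 2. Evaluate the standard form: now -2*t**3*log(t)/9 + 2*t**3/27.
Answer: -2*t**3*log(t)/9 + 2*t**3/27.


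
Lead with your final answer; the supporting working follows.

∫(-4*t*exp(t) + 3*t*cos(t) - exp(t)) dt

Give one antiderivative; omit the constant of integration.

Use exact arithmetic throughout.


The answer is -4*t*exp(t) + 3*t*sin(t) + 3*exp(t) + 3*cos(t).
Step 1. Rewrite: now ∫(-4*t*exp(t)) dt + ∫(3*t*cos(t)) dt + ∫(-exp(t)) dt.
Step 2. Integrate ∫(3*t*cos(t)) dt by parts with u = t, dv = (3*cos(t)) dt, so v = 3*sin(t): now 3*t*sin(t) + ∫(-4*t*exp(t)) dt + ∫(-exp(t)) dt + ∫(-3*sin(t)) dt.
Step 3. Evaluate the standard form: now 3*t*sin(t) + 3*cos(t) + ∫(-4*t*exp(t)) dt + ∫(-exp(t)) dt.
Step 4. Integrate ∫(-4*t*exp(t)) dt by parts with u = t, dv = (-4*exp(t)) dt, so v = -4*exp(t): now -4*t*exp(t) + 3*t*sin(t) + 3*cos(t) + ∫(-exp(t)) dt + ∫(4*exp(t)) dt.
Step 5. Evaluate the standard form: now -4*t*exp(t) + 3*t*sin(t) + 4*exp(t) + 3*cos(t) + ∫(-exp(t)) dt.
Step 6. Evaluate the standard form: now -4*t*exp(t) + 3*t*sin(t) + 3*exp(t) + 3*cos(t).
Answer: -4*t*exp(t) + 3*t*sin(t) + 3*exp(t) + 3*cos(t).


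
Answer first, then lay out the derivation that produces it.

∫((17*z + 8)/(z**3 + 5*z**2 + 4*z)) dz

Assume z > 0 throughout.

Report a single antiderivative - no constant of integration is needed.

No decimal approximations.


The answer is 2*log(z) + 3*log(z + 1) - 5*log(z + 4).
Step 1. Decompose ∫((17*z + 8)/(z**3 + 5*z**2 + 4*z)) dz by partial fractions, (17*z + 8)/(z**3 + 5*z**2 + 4*z) = -5/(z + 4) + 3/(z + 1) + 2/z: now ∫(2/z) dz + ∫(3/(z + 1)) dz + ∫(-5/(z + 4)) dz.
Step 2. Evaluate the standard form [assuming z > 0]: now 2*log(z) + ∫(3/(z + 1)) dz + ∫(-5/(z + 4)) dz.
Step 3. Evaluate the standard form [assuming z > -1]: now 2*log(z) + 3*log(z + 1) + ∫(-5/(z + 4)) dz.
Step 4. Evaluate the standard form [assuming z > -4]: now 2*log(z) + 3*log(z + 1) - 5*log(z + 4).
Answer: 2*log(z) + 3*log(z + 1) - 5*log(z + 4).


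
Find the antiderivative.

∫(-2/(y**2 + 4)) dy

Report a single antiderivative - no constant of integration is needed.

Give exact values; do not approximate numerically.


Answer: -atan(y/2).


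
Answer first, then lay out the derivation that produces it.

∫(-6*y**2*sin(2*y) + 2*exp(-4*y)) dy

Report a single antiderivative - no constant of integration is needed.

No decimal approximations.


The answer is 3*y**2*cos(2*y) - 3*y*sin(2*y) - 3*cos(2*y)/2 - exp(-4*y)/2.
Step 1. Rewrite: now ∫(-6*y**2*sin(2*y)) dy + ∫(2*exp(-4*y)) dy.
Step 2. Integrate ∫(-6*y**2*sin(2*y)) dy by parts with u = y**2, dv = (-6*sin(2*y)) dy, so v = 3*cos(2*y): now 3*y**2*cos(2*y) + ∫(-6*y*cos(2*y)) dy + ∫(2*exp(-4*y)) dy.
Step 3. Integrate ∫(-6*y*cos(2*y)) dy by parts with u = y, dv = (-6*cos(2*y)) dy, so v = -3*sin(2*y): now 3*y**2*cos(2*y) - 3*y*sin(2*y) + ∫(2*exp(-4*y)) dy + ∫(3*sin(2*y)) dy.
Step 4. Evaluate the standard form: now 3*y**2*cos(2*y) - 3*y*sin(2*y) - 3*cos(2*y)/2 + ∫(2*exp(-4*y)) dy.
Step 5. Evaluate the standard form: now 3*y**2*cos(2*y) - 3*y*sin(2*y) - 3*cos(2*y)/2 - exp(-4*y)/2.
Answer: 3*y**2*cos(2*y) - 3*y*sin(2*y) - 3*cos(2*y)/2 - exp(-4*y)/2.


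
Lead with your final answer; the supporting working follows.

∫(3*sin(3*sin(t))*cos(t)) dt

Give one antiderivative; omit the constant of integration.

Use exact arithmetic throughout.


The answer is -cos(3*sin(t)).
Step 1. Substitute u = sin(t), turning ∫(3*sin(3*sin(t))*cos(t)) dt into ∫(3*sin(3*u)) du: now ∫(3*sin(3*u)) du.
Step 2. Evaluate the standard form: now -cos(3*u).
Step 3. Substitute back u = sin(t): now -cos(3*sin(t)).
Answer: -cos(3*sin(t)).


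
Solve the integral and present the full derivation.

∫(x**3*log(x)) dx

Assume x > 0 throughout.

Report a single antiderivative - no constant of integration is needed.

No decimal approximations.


Step 1. Integrate ∫(x**3*log(x)) dx by parts with u = log(x), dv = (x**3) dx, so v = x**4/4 [assuming x > 0]: now x**4*log(x)/4 + ∫(-x**3/4) dx.
Step 2. Evaluate the standard form: now x**4*log(x)/4 - x**4/16.
Answer: x**4*log(x)/4 - x**4/16.


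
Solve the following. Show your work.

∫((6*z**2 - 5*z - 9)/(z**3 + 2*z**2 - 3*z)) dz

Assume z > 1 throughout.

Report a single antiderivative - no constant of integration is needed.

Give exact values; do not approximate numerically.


Step 1. Decompose ∫((6*z**2 - 5*z - 9)/(z**3 + 2*z**2 - 3*z)) dz by partial fractions, (6*z**2 - 5*z - 9)/(z**3 + 2*z**2 - 3*z) = 5/(z + 3) - 2/(z - 1) + 3/z: now ∫(3/z) dz + ∫(-2/(z - 1)) dz + ∫(5/(z + 3)) dz.
Step 2. Evaluate the standard form [assuming z > 1]: now -2*log(z - 1) + ∫(3/z) dz + ∫(5/(z + 3)) dz.
Step 3. Evaluate the standard form [assuming z > -3]: now -2*log(z - 1) + 5*log(z + 3) + ∫(3/z) dz.
Step 4. Evaluate the standard form [assuming z > 0]: now 3*log(z) - 2*log(z - 1) + 5*log(z + 3).
Answer: 3*log(z) - 2*log(z - 1) + 5*log(z + 3).


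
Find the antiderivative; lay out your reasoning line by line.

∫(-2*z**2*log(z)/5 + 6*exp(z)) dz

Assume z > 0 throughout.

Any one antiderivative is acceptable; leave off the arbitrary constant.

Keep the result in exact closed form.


Step 1. Rewrite: now ∫(-2*z**2*log(z)/5) dz + ∫(6*exp(z)) dz.
Step 2. Evaluate the standard form: now 6*exp(z) + ∫(-2*z**2*log(z)/5) dz.
Step 3. Integrate ∫(-2*z**2*log(z)/5) dz by parts with u = log(z), dv = (-2*z**2/5) dz, so v = -2*z**3/15 [assuming z > 0]: now -2*z**3*log(z)/15 + 6*exp(z) + ∫(2*z**2/15) dz.
Step 4. Evaluate the standard form: now -2*z**3*log(z)/15 + 2*z**3/45 + 6*exp(z).
Answer: -2*z**3*log(z)/15 + 2*z**3/45 + 6*exp(z).


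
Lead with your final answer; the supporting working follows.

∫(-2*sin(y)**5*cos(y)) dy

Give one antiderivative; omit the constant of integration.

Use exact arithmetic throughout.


The answer is -sin(y)**6/3.
Step 1. Substitute u = sin(y), turning ∫(-2*sin(y)**5*cos(y)) dy into ∫(-2*u**5) du: now ∫(-2*u**5) du.
Step 2. Evaluate the standard form: now -u**6/3.
Step 3. Substitute back u = sin(y): now -sin(y)**6/3.
Answer: -sin(y)**6/3.


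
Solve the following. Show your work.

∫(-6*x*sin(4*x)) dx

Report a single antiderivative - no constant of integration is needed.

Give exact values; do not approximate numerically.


Step 1. Integrate ∫(-6*x*sin(4*x)) dx by parts with u = x, dv = (-6*sin(4*x)) dx, so v = 3*cos(4*x)/2: now 3*x*cos(4*x)/2 + ∫(-3*cos(4*x)/2) dx.
Step 2. Evaluate the standard form: now 3*x*cos(4*x)/2 - 3*sin(4*x)/8.
Answer: 3*x*cos(4*x)/2 - 3*sin(4*x)/8.


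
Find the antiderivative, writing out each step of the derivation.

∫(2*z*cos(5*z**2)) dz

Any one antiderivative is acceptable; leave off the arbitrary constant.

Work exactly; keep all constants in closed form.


Step 1. Substitute u = z**2, turning ∫(2*z*cos(5*z**2)) dz into ∫(cos(5*u)) du: now ∫(cos(5*u)) du.
Step 2. Evaluate the standard form: now sin(5*u)/5.
Step 3. Substitute back u = z**2: now sin(5*z**2)/5.
Answer: sin(5*z**2)/5.


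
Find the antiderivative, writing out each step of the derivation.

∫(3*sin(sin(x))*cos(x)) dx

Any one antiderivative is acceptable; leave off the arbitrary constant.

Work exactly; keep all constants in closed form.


Step 1. Substitute u = sin(x), turning ∫(3*sin(sin(x))*cos(x)) dx into ∫(3*sin(u)) du: now ∫(3*sin(u)) du.
Step 2. Evaluate the standard form: now -3*cos(u).
Step 3. Substitute back u = sin(x): now -3*cos(sin(x)).
Answer: -3*cos(sin(x)).


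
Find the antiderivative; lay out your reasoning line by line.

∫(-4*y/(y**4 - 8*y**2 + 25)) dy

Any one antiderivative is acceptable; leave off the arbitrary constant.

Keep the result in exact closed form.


Step 1. Substitute u = y**2 - 4, turning ∫(-4*y/(y**4 - 8*y**2 + 25)) dy into ∫(-2/(u**2 + 9)) du: now ∫(-2/(u**2 + 9)) du.
Step 2. Evaluate the standard form: now -2*atan(u/3)/3.
Step 3. Substitute back u = y**2 - 4: now -2*atan(y**2/3 - 4/3)/3.
Answer: -2*atan(y**2/3 - 4/3)/3.


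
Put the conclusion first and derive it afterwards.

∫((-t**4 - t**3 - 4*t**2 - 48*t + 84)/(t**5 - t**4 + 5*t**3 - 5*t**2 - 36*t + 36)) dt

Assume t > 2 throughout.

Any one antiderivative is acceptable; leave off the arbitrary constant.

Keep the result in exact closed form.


The answer is -log(t - 2) - log(t - 1) + log(t + 2) + atan(t/3).
Step 1. Decompose ∫((-t**4 - t**3 - 4*t**2 - 48*t + 84)/(t**5 - t**4 + 5*t**3 - 5*t**2 - 36*t + 36)) dt by partial fractions, (-t**4 - t**3 - 4*t**2 - 48*t + 84)/(t**5 - t**4 + 5*t**3 - 5*t**2 - 36*t + 36) = 3/(t**2 + 9) + 1/(t + 2) - 1/(t - 1) - 1/(t - 2): now ∫(-1/(t - 2)) dt + ∫(-1/(t - 1)) dt + ∫(1/(t + 2)) dt + ∫(3/(t**2 + 9)) dt.
Step 2. Evaluate the standard form [assuming t > 1]: now -log(t - 1) + ∫(-1/(t - 2)) dt + ∫(1/(t + 2)) dt + ∫(3/(t**2 + 9)) dt.
Step 3. Evaluate the standard form [assuming t > -2]: now -log(t - 1) + log(t + 2) + ∫(-1/(t - 2)) dt + ∫(3/(t**2 + 9)) dt.
Step 4. Evaluate the standard form [assuming t > 2]: now -log(t - 2) - log(t - 1) + log(t + 2) + ∫(3/(t**2 + 9)) dt.
Step 5. Evaluate the standard form: now -log(t - 2) - log(t - 1) + log(t + 2) + atan(t/3).
Answer: -log(t - 2) - log(t - 1) + log(t + 2) + atan(t/3).


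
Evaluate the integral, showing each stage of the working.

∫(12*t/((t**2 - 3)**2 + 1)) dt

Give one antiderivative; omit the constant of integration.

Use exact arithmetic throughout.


Step 1. Substitute u = t**2 - 3, turning ∫(12*t/((t**2 - 3)**2 + 1)) dt into ∫(6/(u**2 + 1)) du: now ∫(6/(u**2 + 1)) du.
Step 2. Evaluate the standard form: now 6*atan(u).
Step 3. Substitute back u = t**2 - 3: now 6*atan(t**2 - 3).
Answer: 6*atan(t**2 - 3).


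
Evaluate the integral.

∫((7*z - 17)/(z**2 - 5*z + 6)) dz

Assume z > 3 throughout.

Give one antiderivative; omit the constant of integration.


Answer: 4*log(z - 3) + 3*log(z - 2).


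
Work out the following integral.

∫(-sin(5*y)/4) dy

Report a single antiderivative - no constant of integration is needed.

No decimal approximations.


Answer: cos(5*y)/20.


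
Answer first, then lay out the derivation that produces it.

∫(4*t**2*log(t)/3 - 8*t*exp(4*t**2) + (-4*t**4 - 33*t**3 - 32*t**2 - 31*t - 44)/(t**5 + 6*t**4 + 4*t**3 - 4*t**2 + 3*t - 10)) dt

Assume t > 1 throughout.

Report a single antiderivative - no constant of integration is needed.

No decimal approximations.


The answer is 4*t**3*log(t)/9 - 4*t**3/27 - exp(4*t**2) - 4*log(t - 1) - 2*log(t + 2) + 2*log(t + 5) + atan(t).
Step 1. Rewrite: now ∫(-8*t*exp(4*t**2)) dt + ∫(4*t**2*log(t)/3) dt + ∫((-4*t**4 - 33*t**3 - 32*t**2 - 31*t - 44)/(t**5 + 6*t**4 + 4*t**3 - 4*t**2 + 3*t - 10)) dt.
Step 2. Substitute u = t**2, turning ∫(-8*t*exp(4*t**2)) dt into ∫(-4*exp(4*u)) du: now ∫(4*t**2*log(t)/3) dt + ∫((-4*t**4 - 33*t**3 - 32*t**2 - 31*t - 44)/(t**5 + 6*t**4 + 4*t**3 - 4*t**2 + 3*t - 10)) dt + ∫(-4*exp(4*u)) du.
Step 3. Evaluate the standard form: now -exp(4*u) + ∫(4*t**2*log(t)/3) dt + ∫((-4*t**4 - 33*t**3 - 32*t**2 - 31*t - 44)/(t**5 + 6*t**4 + 4*t**3 - 4*t**2 + 3*t - 10)) dt.
Step 4. Substitute back u = t**2: now -exp(4*t**2) + ∫(4*t**2*log(t)/3) dt + ∫((-4*t**4 - 33*t**3 - 32*t**2 - 31*t - 44)/(t**5 + 6*t**4 + 4*t**3 - 4*t**2 + 3*t - 10)) dt.
Step 5. Integrate ∫(4*t**2*log(t)/3) dt by parts with u = log(t), dv = (4*t**2/3) dt, so v = 4*t**3/9 [assuming t > 0]: now 4*t**3*log(t)/9 - exp(4*t**2) + ∫(-4*t**2/9) dt + ∫((-4*t**4 - 33*t**3 - 32*t**2 - 31*t - 44)/(t**5 + 6*t**4 + 4*t**3 - 4*t**2 + 3*t - 10)) dt.
Step 6. Evaluate the standard form: now 4*t**3*log(t)/9 - 4*t**3/27 - exp(4*t**2) + ∫((-4*t**4 - 33*t**3 - 32*t**2 - 31*t - 44)/(t**5 + 6*t**4 + 4*t**3 - 4*t**2 + 3*t - 10)) dt.
Step 7. Decompose ∫((-4*t**4 - 33*t**3 - 32*t**2 - 31*t - 44)/(t**5 + 6*t**4 + 4*t**3 - 4*t**2 + 3*t - 10)) dt by partial fractions, (-4*t**4 - 33*t**3 - 32*t**2 - 31*t - 44)/(t**5 + 6*t**4 + 4*t**3 - 4*t**2 + 3*t - 10) = 1/(t**2 + 1) + 2/(t + 5) - 2/(t + 2) - 4/(t - 1): now 4*t**3*log(t)/9 - 4*t**3/27 - exp(4*t**2) + ∫(-4/(t - 1)) dt + ∫(-2/(t + 2)) dt + ∫(2/(t + 5)) dt + ∫(1/(t**2 + 1)) dt.
Step 8. Evaluate the standard form [assuming t > 1]: now 4*t**3*log(t)/9 - 4*t**3/27 - exp(4*t**2) - 4*log(t - 1) + ∫(-2/(t + 2)) dt + ∫(2/(t + 5)) dt + ∫(1/(t**2 + 1)) dt.
Step 9. Evaluate the standard form [assuming t > -2]: now 4*t**3*log(t)/9 - 4*t**3/27 - exp(4*t**2) - 4*log(t - 1) - 2*log(t + 2) + ∫(2/(t + 5)) dt + ∫(1/(t**2 + 1)) dt.
Step 10. Evaluate the standard form [assuming t > -5]: now 4*t**3*log(t)/9 - 4*t**3/27 - exp(4*t**2) - 4*log(t - 1) - 2*log(t + 2) + 2*log(t + 5) + ∫(1/(t**2 + 1)) dt.
Step 11. Evaluate the standard form: now 4*t**3*log(t)/9 - 4*t**3/27 - exp(4*t**2) - 4*log(t - 1) - 2*log(t + 2) + 2*log(t + 5) + atan(t).
Answer: 4*t**3*log(t)/9 - 4*t**3/27 - exp(4*t**2) - 4*log(t - 1) - 2*log(t + 2) + 2*log(t + 5) + atan(t).


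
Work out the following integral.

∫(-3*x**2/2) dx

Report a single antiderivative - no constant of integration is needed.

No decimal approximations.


Answer: -x**3/2.


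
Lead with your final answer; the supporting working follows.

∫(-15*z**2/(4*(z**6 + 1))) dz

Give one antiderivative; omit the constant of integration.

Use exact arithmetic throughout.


The answer is -5*atan(z**3)/4.
Step 1. Substitute u = z**3, turning ∫(-15*z**2/(4*(z**6 + 1))) dz into ∫(-5/(4*(u**2 + 1))) du: now ∫(-5/(4*(u**2 + 1))) du.
Step 2. Evaluate the standard form: now -5*atan(u)/4.
Step 3. Substitute back u = z**3: now -5*atan(z**3)/4.
Answer: -5*atan(z**3)/4.


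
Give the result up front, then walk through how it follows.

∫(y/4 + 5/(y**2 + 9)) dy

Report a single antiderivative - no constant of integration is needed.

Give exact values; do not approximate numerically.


The answer is y**2/8 + 5*atan(y/3)/3.
Step 1. Rewrite: now ∫(y/4) dy + ∫(5/(y**2 + 9)) dy.
Step 2. Evaluate the standard form: now 5*atan(y/3)/3 + ∫(y/4) dy.
Step 3. Evaluate the standard form: now y**2/8 + 5*atan(y/3)/3.
Answer: y**2/8 + 5*atan(y/3)/3.


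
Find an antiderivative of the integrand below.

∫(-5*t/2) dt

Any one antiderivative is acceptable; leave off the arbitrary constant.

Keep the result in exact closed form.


Answer: -5*t**2/4.


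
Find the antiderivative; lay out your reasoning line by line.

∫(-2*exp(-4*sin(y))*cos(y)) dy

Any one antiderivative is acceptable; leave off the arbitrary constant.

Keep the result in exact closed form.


Step 1. Substitute u = sin(y), turning ∫(-2*exp(-4*sin(y))*cos(y)) dy into ∫(-2*exp(-4*u)) du: now ∫(-2*exp(-4*u)) du.
Step 2. Evaluate the standard form: now exp(-4*u)/2.
Step 3. Substitute back u = sin(y): now exp(-4*sin(y))/2.
Answer: exp(-4*sin(y))/2.


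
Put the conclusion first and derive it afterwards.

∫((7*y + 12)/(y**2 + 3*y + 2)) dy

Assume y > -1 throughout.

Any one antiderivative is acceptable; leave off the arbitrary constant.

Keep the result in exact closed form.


The answer is 5*log(y + 1) + 2*log(y + 2).
Step 1. Decompose ∫((7*y + 12)/(y**2 + 3*y + 2)) dy by partial fractions, (7*y + 12)/(y**2 + 3*y + 2) = 2/(y + 2) + 5/(y + 1): now ∫(5/(y + 1)) dy + ∫(2/(y + 2)) dy.
Step 2. Evaluate the standard form [assuming y > -2]: now 2*log(y + 2) + ∫(5/(y + 1)) dy.
Step 3. Evaluate the standard form [assuming y > -1]: now 5*log(y + 1) + 2*log(y + 2).
Answer: 5*log(y + 1) + 2*log(y + 2).


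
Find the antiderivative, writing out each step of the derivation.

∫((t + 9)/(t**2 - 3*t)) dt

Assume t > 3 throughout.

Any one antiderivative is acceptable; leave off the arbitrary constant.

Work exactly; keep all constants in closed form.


Step 1. Decompose ∫((t + 9)/(t**2 - 3*t)) dt by partial fractions, (t + 9)/(t**2 - 3*t) = 4/(t - 3) - 3/t: now ∫(-3/t) dt + ∫(4/(t - 3)) dt.
Step 2. Evaluate the standard form [assuming t > 3]: now 4*log(t - 3) + ∫(-3/t) dt.
Step 3. Evaluate the standard form [assuming t > 0]: now -3*log(t) + 4*log(t - 3).
Answer: -3*log(t) + 4*log(t - 3).


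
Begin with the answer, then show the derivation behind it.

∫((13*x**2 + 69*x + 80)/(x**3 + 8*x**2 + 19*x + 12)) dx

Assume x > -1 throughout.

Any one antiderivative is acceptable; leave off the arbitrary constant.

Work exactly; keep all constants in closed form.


The answer is 4*log(x + 1) + 5*log(x + 3) + 4*log(x + 4).
Step 1. Decompose ∫((13*x**2 + 69*x + 80)/(x**3 + 8*x**2 + 19*x + 12)) dx by partial fractions, (13*x**2 + 69*x + 80)/(x**3 + 8*x**2 + 19*x + 12) = 4/(x + 4) + 5/(x + 3) + 4/(x + 1): now ∫(4/(x + 1)) dx + ∫(5/(x + 3)) dx + ∫(4/(x + 4)) dx.
Step 2. Evaluate the standard form [assuming x > -3]: now 5*log(x + 3) + ∫(4/(x + 1)) dx + ∫(4/(x + 4)) dx.
Step 3. Evaluate the standard form [assuming x > -1]: now 4*log(x + 1) + 5*log(x + 3) + ∫(4/(x + 4)) dx.
Step 4. Evaluate the standard form [assuming x > -4]: now 4*log(x + 1) + 5*log(x + 3) + 4*log(x + 4).
Answer: 4*log(x + 1) + 5*log(x + 3) + 4*log(x + 4).


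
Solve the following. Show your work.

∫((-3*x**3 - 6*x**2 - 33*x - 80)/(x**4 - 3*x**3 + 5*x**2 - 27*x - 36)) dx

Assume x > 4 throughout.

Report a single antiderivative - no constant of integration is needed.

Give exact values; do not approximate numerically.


Step 1. Decompose ∫((-3*x**3 - 6*x**2 - 33*x - 80)/(x**4 - 3*x**3 + 5*x**2 - 27*x - 36)) dx by partial fractions, (-3*x**3 - 6*x**2 - 33*x - 80)/(x**4 - 3*x**3 + 5*x**2 - 27*x - 36) = 2/(x**2 + 9) + 1/(x + 1) - 4/(x - 4): now ∫(-4/(x - 4)) dx + ∫(1/(x + 1)) dx + ∫(2/(x**2 + 9)) dx.
Step 2. Evaluate the standard form [assuming x > 4]: now -4*log(x - 4) + ∫(1/(x + 1)) dx + ∫(2/(x**2 + 9)) dx.
Step 3. Evaluate the standard form [assuming x > -1]: now -4*log(x - 4) + log(x + 1) + ∫(2/(x**2 + 9)) dx.
Step 4. Evaluate the standard form: now -4*log(x - 4) + log(x + 1) + 2*atan(x/3)/3.
Answer: -4*log(x - 4) + log(x + 1) + 2*atan(x/3)/3.


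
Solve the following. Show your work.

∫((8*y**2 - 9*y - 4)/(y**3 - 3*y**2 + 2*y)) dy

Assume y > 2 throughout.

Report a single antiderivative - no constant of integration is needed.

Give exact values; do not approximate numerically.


Step 1. Decompose ∫((8*y**2 - 9*y - 4)/(y**3 - 3*y**2 + 2*y)) dy by partial fractions, (8*y**2 - 9*y - 4)/(y**3 - 3*y**2 + 2*y) = 5/(y - 1) + 5/(y - 2) - 2/y: now ∫(-2/y) dy + ∫(5/(y - 2)) dy + ∫(5/(y - 1)) dy.
Step 2. Evaluate the standard form [assuming y > 2]: now 5*log(y - 2) + ∫(-2/y) dy + ∫(5/(y - 1)) dy.
Step 3. Evaluate the standard form [assuming y > 1]: now 5*log(y - 2) + 5*log(y - 1) + ∫(-2/y) dy.
Step 4. Evaluate the standard form [assuming y > 0]: now -2*log(y) + 5*log(y - 2) + 5*log(y - 1).
Answer: -2*log(y) + 5*log(y - 2) + 5*log(y - 1).


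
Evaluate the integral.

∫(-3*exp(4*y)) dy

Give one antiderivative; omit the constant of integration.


Answer: -3*exp(4*y)/4.


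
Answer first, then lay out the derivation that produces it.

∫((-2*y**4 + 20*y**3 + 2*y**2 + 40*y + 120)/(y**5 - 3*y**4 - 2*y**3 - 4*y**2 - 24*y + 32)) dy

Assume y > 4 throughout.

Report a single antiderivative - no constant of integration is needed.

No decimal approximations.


The answer is 3*log(y - 4) - 4*log(y - 1) - log(y + 2) + 2*atan(y/2).
Step 1. Decompose ∫((-2*y**4 + 20*y**3 + 2*y**2 + 40*y + 120)/(y**5 - 3*y**4 - 2*y**3 - 4*y**2 - 24*y + 32)) dy by partial fractions, (-2*y**4 + 20*y**3 + 2*y**2 + 40*y + 120)/(y**5 - 3*y**4 - 2*y**3 - 4*y**2 - 24*y + 32) = 4/(y**2 + 4) - 1/(y + 2) - 4/(y - 1) + 3/(y - 4): now ∫(3/(y - 4)) dy + ∫(-4/(y - 1)) dy + ∫(-1/(y + 2)) dy + ∫(4/(y**2 + 4)) dy.
Step 2. Evaluate the standard form [assuming y > 1]: now -4*log(y - 1) + ∫(3/(y - 4)) dy + ∫(-1/(y + 2)) dy + ∫(4/(y**2 + 4)) dy.
Step 3. Evaluate the standard form [assuming y > 4]: now 3*log(y - 4) - 4*log(y - 1) + ∫(-1/(y + 2)) dy + ∫(4/(y**2 + 4)) dy.
Step 4. Evaluate the standard form [assuming y > -2]: now 3*log(y - 4) - 4*log(y - 1) - log(y + 2) + ∫(4/(y**2 + 4)) dy.
Step 5. Evaluate the standard form: now 3*log(y - 4) - 4*log(y - 1) - log(y + 2) + 2*atan(y/2).
Answer: 3*log(y - 4) - 4*log(y - 1) - log(y + 2) + 2*atan(y/2).


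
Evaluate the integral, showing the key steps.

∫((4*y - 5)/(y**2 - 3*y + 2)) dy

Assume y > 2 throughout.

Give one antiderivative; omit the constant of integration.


Step 1. Decompose ∫((4*y - 5)/(y**2 - 3*y + 2)) dy by partial fractions, (4*y - 5)/(y**2 - 3*y + 2) = 1/(y - 1) + 3/(y - 2): now ∫(3/(y - 2)) dy + ∫(1/(y - 1)) dy.
Step 2. Evaluate the standard form [assuming y > 1]: now log(y - 1) + ∫(3/(y - 2)) dy.
Step 3. Evaluate the standard form [assuming y > 2]: now 3*log(y - 2) + log(y - 1).
Answer: 3*log(y - 2) + log(y - 1).


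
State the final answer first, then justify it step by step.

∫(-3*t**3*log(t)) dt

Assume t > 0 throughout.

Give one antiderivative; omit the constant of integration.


The answer is -3*t**4*log(t)/4 + 3*t**4/16.
Step 1. Integrate ∫(-3*t**3*log(t)) dt by parts with u = log(t), dv = (-3*t**3) dt, so v = -3*t**4/4 [assuming t > 0]: now -3*t**4*log(t)/4 + ∫(3*t**3/4) dt.
Step 2. Evaluate the standard form: now -3*t**4*log(t)/4 + 3*t**4/16.
Answer: -3*t**4*log(t)/4 + 3*t**4/16.


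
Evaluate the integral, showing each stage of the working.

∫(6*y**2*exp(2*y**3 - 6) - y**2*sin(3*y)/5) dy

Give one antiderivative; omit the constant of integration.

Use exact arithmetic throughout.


Step 1. Rewrite: now ∫(6*y**2*exp(2*y**3 - 6)) dy + ∫(-y**2*sin(3*y)/5) dy.
Step 2. Substitute u = y**3 - 3, turning ∫(6*y**2*exp(2*y**3 - 6)) dy into ∫(2*exp(2*u)) du: now ∫(-y**2*sin(3*y)/5) dy + ∫(2*exp(2*u)) du.
Step 3. Evaluate the standard form: now exp(2*u) + ∫(-y**2*sin(3*y)/5) dy.
Step 4. Substitute back u = y**3 - 3: now exp(2*y**3 - 6) + ∫(-y**2*sin(3*y)/5) dy.
Step 5. Integrate ∫(-y**2*sin(3*y)/5) dy by parts with u = y**2, dv = (-sin(3*y)/5) dy, so v = cos(3*y)/15: now y**2*cos(3*y)/15 + exp(2*y**3 - 6) + ∫(-2*y*cos(3*y)/15) dy.
Step 6. Integrate ∫(-2*y*cos(3*y)/15) dy by parts with u = y, dv = (-2*cos(3*y)/15) dy, so v = -2*sin(3*y)/45: now y**2*cos(3*y)/15 - 2*y*sin(3*y)/45 + exp(2*y**3 - 6) + ∫(2*sin(3*y)/45) dy.
Step 7. Evaluate the standard form: now y**2*cos(3*y)/15 - 2*y*sin(3*y)/45 + exp(2*y**3 - 6) - 2*cos(3*y)/135.
Answer: y**2*cos(3*y)/15 - 2*y*sin(3*y)/45 + exp(2*y**3 - 6) - 2*cos(3*y)/135.
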